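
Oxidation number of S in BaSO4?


(+2) + x + 4(-2) = 0, so x = +6
Oxidation number: +6

+6


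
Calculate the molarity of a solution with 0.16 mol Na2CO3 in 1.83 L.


M = n/V = 0.16/1.83 = 0.087 mol/L

0.087 M


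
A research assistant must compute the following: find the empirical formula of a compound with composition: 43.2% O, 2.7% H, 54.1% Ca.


Assume 100 g sample. Moles of each element:
  O: 43.2/16.0 = 2.7 mol
  H: 2.7/1.008 = 2.679 mol
  Ca: 54.1/40.08 = 1.35 mol
Divide by smallest (1.35):
  O: 2.7/1.35 = 2.0
  H: 2.679/1.35 = 1.98
  Ca: 1.35/1.35 = 1.0
Empirical formula: CaO2H2

CaO2H2


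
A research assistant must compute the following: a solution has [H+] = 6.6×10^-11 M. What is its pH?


pH = -log10([H+]) = -log10(6.6×10^-11)
= 11 - log10(6.6)
= 11 - 0.82
= 10.18

10.18


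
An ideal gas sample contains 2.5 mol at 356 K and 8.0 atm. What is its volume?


PV = nRT  (R = 0.08206 L·atm/(mol·K))
V = nRT/P = 2.5×0.08206×356/8.0
= 9.129 L

9.129 L


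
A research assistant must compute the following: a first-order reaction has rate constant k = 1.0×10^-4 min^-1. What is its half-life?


t½ = ln2/k = 0.693147/(1.0×10^-4 min^-1)
= 6931 min

6931 min


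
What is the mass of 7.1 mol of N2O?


M(N2O) = 44.02 g/mol
mass = n × M = 7.1 × 44.02 = 312.54 g

312.54 g


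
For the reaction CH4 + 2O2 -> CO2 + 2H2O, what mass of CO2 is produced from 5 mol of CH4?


Mole ratio CO2:CH4 = 1:1
n(CO2) = 5 × 1/1 = 5.000 mol
mass = 5.000 × 44.01 = 220.05 g

220.05 g


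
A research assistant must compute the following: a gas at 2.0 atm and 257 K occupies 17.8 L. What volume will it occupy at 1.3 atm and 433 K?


P1V1/T1 = P2V2/T2
V2 = P1V1T2/(T1P2)
= 2.0×17.8×433/(257×1.3)
= 46.138 L

46.138 L


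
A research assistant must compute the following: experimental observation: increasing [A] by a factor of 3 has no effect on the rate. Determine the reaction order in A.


rate ∝ [A]^n
rate ∝ [A]^0
Order in A: 0

0


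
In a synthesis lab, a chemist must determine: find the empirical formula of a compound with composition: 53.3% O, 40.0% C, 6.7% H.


Assume 100 g sample. Moles of each element:
  O: 53.3/16.0 = 3.331 mol
  C: 40.0/12.01 = 3.331 mol
  H: 6.7/1.008 = 6.647 mol
Divide by smallest (3.331):
  O: 3.331/3.331 = 1.0
  C: 3.331/3.331 = 1.0
  H: 6.647/3.331 = 2.0
Empirical formula: CH2O

CH2O


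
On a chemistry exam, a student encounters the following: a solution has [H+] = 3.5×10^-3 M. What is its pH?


pH = -log10([H+]) = -log10(3.5×10^-3)
= 3 - log10(3.5)
= 3 - 0.54
= 2.46

2.46


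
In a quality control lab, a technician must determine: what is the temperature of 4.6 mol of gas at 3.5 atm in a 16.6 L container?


PV = nRT  (R = 0.08206 L·atm/(mol·K))
T = PV/(nR) = 3.5×16.6/(4.6×0.08206)
= 58.10/0.377476
= 153.92 K

153.92 K


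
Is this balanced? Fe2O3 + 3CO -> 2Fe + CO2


Equation: Fe2O3 + 3CO -> 2Fe + CO2
Check atoms: C: 3≠1, Fe: 2=2, O: 6≠2
Not balanced

No, not balanced


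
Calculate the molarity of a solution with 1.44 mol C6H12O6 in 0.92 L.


M = n/V = 1.44/0.92 = 1.565 mol/L

1.565 M


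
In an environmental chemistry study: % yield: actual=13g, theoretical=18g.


% yield = actual/theoretical × 100
= 13/18 × 100
= 72.22%

72.22%


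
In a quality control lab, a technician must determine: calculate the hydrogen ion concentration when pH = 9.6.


[H+] = 10^(-pH) = 10^(-9.6)
= 2.51×10^-10 M

2.51×10^-10 M


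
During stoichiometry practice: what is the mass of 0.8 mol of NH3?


M(NH3) = 17.03 g/mol
mass = n × M = 0.8 × 17.03 = 13.62 g

13.62 g


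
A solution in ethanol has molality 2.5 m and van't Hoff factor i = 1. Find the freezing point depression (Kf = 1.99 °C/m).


ΔTf = Kf × m × i
= 1.99 × 2.5 × 1
= 4.975 °C

4.975 °C


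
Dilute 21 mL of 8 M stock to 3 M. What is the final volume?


C1V1 = C2V2
8 × 21 = 3 × V2
V2 = 168/3 = 56.0 mL

56.0 mL


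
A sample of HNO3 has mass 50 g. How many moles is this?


M(HNO3) = 63.02 g/mol
n = mass/M = 50/63.02 = 0.7934 mol

0.7934 mol


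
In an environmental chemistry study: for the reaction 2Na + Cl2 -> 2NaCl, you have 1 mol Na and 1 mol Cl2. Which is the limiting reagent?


Mole ratio available / coefficient:
  Na: 1/2 = 0.500
  Cl2: 1/1 = 1.000
Smaller ratio is limiting.

Na


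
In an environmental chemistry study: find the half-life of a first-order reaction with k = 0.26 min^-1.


t½ = ln2/k = 0.693147/(0.26 min^-1)
= 2.666 min

2.666 min


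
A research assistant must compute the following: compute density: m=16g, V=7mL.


ρ = mass/volume
= 16/7
= 2.286 g/mL

2.286 g/mL


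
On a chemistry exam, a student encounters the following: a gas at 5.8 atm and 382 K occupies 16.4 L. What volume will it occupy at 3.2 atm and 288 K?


P1V1/T1 = P2V2/T2
V2 = P1V1T2/(T1P2)
= 5.8×16.4×288/(382×3.2)
= 22.41 L

22.41 L


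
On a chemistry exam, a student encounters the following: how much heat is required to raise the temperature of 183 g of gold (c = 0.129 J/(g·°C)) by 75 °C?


q = mcΔT = 183 × 0.129 × 75
= 1770.53 J

1770.53 J


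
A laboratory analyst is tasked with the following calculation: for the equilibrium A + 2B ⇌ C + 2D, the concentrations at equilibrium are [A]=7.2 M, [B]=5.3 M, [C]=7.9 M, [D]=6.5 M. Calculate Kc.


Kc = [C][D]^2/([A][B]^2)
= (7.9^1 × 6.5^2)/(7.2^1 × 5.3^2)
= 333.775/202.248
= 1.650

1.650


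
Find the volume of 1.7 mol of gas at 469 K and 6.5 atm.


PV = nRT  (R = 0.08206 L·atm/(mol·K))
V = nRT/P = 1.7×0.08206×469/6.5
= 10.066 L

10.066 L


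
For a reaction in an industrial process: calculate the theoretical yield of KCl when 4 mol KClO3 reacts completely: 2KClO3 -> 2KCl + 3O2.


Mole ratio KCl:KClO3 = 2:2
n(KCl) = 4 × 2/2 = 4.000 mol
mass = 4.000 × 74.55 = 298.2 g

298.2 g


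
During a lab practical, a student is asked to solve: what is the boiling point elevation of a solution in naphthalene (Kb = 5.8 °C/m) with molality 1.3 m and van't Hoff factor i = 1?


ΔTb = Kb × m × i
= 5.8 × 1.3 × 1
= 7.54 °C

7.54 °C


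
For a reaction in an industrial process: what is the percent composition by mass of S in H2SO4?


M(H2SO4) = 2×1.008 + 1×32.07 + 4×16.0 = 98.086 g/mol
Mass of S = 1 × 32.07 = 32.07 g/mol
% S = 32.07/98.086 × 100 = 32.70%

32.70%


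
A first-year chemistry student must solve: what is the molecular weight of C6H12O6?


M(C6H12O6) = 6×12.01 + 12×1.008 + 6×16.0
= 72.06 + 12.1 + 96.0
= 180.16 g/mol

180.16 g/mol


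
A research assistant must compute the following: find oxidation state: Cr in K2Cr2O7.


2(+1) + 2x + 7(-2) = 0, so x = +6
Oxidation number: +6

+6


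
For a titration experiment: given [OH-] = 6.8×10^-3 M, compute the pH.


pOH = -log10([OH-]) = -log10(6.8×10^-3)
= 3 - log10(6.8) = 2.17
pH = 14 - pOH = 14 - 2.17 = 11.83

11.83


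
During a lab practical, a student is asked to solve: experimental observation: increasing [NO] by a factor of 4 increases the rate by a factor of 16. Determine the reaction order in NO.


rate ∝ [NO]^n
4^n = 16 → n = 2
Order in NO: 2

2


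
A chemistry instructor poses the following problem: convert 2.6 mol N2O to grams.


M(N2O) = 44.02 g/mol
mass = n × M = 2.6 × 44.02 = 114.45 g

114.45 g


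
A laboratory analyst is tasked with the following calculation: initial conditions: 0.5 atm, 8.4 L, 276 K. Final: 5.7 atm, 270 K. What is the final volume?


P1V1/T1 = P2V2/T2
V2 = P1V1T2/(T1P2)
= 0.5×8.4×270/(276×5.7)
= 0.721 L

0.721 L


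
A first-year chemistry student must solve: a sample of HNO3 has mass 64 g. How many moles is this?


M(HNO3) = 63.02 g/mol
n = mass/M = 64/63.02 = 1.0156 mol

1.0156 mol


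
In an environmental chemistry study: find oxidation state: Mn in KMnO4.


(+1) + x + 4(-2) = 0, so x = +7
Oxidation number: +7

+7


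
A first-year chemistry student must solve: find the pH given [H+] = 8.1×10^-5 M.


pH = -log10([H+]) = -log10(8.1×10^-5)
= 5 - log10(8.1)
= 5 - 0.91
= 4.09

4.09


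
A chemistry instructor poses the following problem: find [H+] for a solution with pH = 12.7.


[H+] = 10^(-pH) = 10^(-12.7)
= 2.0×10^-13 M

2.0×10^-13 M


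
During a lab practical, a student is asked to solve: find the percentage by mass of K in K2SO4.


M(K2SO4) = 2×39.1 + 1×32.07 + 4×16.0 = 174.27 g/mol
Mass of K = 2 × 39.1 = 78.20 g/mol
% K = 78.20/174.27 × 100 = 44.87%

44.87%


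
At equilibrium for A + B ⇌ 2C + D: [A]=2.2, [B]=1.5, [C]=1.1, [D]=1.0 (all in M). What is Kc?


Kc = [C]^2[D]/([A][B])
= (1.1^2 × 1.0^1)/(2.2^1 × 1.5^1)
= 1.21/3.3
= 0.3667

0.3667


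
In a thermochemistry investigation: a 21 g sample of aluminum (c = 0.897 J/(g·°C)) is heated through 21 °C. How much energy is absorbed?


q = mcΔT = 21 × 0.897 × 21
= 395.58 J

395.58 J


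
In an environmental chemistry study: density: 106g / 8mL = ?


ρ = mass/volume
= 106/8
= 13.25 g/mL

13.25 g/mL


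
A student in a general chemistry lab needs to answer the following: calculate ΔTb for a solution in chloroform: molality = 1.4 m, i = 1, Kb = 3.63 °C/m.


ΔTb = Kb × m × i
= 3.63 × 1.4 × 1
= 5.082 °C

5.082 °C


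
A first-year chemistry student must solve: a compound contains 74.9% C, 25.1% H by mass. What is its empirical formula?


Assume 100 g sample. Moles of each element:
  C: 74.9/12.01 = 6.236 mol
  H: 25.1/1.008 = 24.901 mol
Divide by smallest (6.236):
  C: 6.236/6.236 = 1.0
  H: 24.901/6.236 = 3.99
Empirical formula: CH4

CH4


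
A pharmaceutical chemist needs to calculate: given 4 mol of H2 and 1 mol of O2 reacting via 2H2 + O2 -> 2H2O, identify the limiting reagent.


Mole ratio available / coefficient:
  H2: 4/2 = 2.000
  O2: 1/1 = 1.000
Smaller ratio is limiting.

O2


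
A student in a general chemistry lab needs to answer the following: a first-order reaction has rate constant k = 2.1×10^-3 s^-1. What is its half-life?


t½ = ln2/k = 0.693147/(2.1×10^-3 s^-1)
= 330.1 s

330.1 s


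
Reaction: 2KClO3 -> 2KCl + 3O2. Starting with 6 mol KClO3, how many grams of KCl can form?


Mole ratio KCl:KClO3 = 2:2
n(KCl) = 6 × 2/2 = 6.000 mol
mass = 6.000 × 74.55 = 447.3 g

447.3 g


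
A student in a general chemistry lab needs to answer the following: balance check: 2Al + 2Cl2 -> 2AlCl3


Equation: 2Al + 2Cl2 -> 2AlCl3
Check atoms: Al: 2=2, Cl: 4≠6
Not balanced

No, not balanced


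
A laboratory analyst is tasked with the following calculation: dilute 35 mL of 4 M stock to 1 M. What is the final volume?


C1V1 = C2V2
4 × 35 = 1 × V2
V2 = 140/1 = 140.0 mL

140.0 mL


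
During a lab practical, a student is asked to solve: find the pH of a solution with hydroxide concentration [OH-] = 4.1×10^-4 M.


pOH = -log10([OH-]) = -log10(4.1×10^-4)
= 4 - log10(4.1) = 3.39
pH = 14 - pOH = 14 - 3.39 = 10.61

10.61


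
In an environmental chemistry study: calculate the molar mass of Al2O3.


M(Al2O3) = 2×26.98 + 3×16.0
= 53.96 + 48.0
= 101.96 g/mol

101.96 g/mol


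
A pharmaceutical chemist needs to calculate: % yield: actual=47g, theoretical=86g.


% yield = actual/theoretical × 100
= 47/86 × 100
= 54.65%

54.65%


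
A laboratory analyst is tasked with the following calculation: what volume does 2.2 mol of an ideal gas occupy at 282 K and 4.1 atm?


PV = nRT  (R = 0.08206 L·atm/(mol·K))
V = nRT/P = 2.2×0.08206×282/4.1
= 12.417 L

12.417 L


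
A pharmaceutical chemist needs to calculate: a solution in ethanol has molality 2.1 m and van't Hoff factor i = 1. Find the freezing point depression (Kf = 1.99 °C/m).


ΔTf = Kf × m × i
= 1.99 × 2.1 × 1
= 4.179 °C

4.179 °C


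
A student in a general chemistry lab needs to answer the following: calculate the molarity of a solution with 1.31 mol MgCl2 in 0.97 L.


M = n/V = 1.31/0.97 = 1.351 mol/L

1.351 M


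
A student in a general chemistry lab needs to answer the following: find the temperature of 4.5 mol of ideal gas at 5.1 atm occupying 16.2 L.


PV = nRT  (R = 0.08206 L·atm/(mol·K))
T = PV/(nR) = 5.1×16.2/(4.5×0.08206)
= 82.62/0.369270
= 223.74 K

223.74 K


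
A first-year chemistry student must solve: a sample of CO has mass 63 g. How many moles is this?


M(CO) = 28.01 g/mol
n = mass/M = 63/28.01 = 2.2492 mol

2.2492 mol


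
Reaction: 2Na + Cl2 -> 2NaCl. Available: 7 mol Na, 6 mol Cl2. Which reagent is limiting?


Mole ratio available / coefficient:
  Na: 7/2 = 3.500
  Cl2: 6/1 = 6.000
Smaller ratio is limiting.

Na


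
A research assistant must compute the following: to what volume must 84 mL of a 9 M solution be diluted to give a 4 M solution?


C1V1 = C2V2
9 × 84 = 4 × V2
V2 = 756/4 = 189.0 mL

189.0 mL


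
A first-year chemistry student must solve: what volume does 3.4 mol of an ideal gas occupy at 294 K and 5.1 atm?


PV = nRT  (R = 0.08206 L·atm/(mol·K))
V = nRT/P = 3.4×0.08206×294/5.1
= 16.084 L

16.084 L


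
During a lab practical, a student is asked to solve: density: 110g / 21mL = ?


ρ = mass/volume
= 110/21
= 5.238 g/mL

5.238 g/mL


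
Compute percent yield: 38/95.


% yield = actual/theoretical × 100
= 38/95 × 100
= 40.0%

40.0%


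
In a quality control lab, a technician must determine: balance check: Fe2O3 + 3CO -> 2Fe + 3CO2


Equation: Fe2O3 + 3CO -> 2Fe + 3CO2
Check atoms: C: 3=3, Fe: 2=2, O: 6=6
Balanced

Yes, balanced


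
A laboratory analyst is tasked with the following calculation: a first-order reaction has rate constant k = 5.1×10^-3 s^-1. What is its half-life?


t½ = ln2/k = 0.693147/(5.1×10^-3 s^-1)
= 135.9 s

135.9 s


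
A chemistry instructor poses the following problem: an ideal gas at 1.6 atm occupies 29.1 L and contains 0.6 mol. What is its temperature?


PV = nRT  (R = 0.08206 L·atm/(mol·K))
T = PV/(nR) = 1.6×29.1/(0.6×0.08206)
= 46.56/0.049236
= 945.65 K

945.65 K


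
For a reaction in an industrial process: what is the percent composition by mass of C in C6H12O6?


M(C6H12O6) = 6×12.01 + 12×1.008 + 6×16.0 = 180.156 g/mol
Mass of C = 6 × 12.01 = 72.06 g/mol
% C = 72.06/180.156 × 100 = 40.00%

40.00%


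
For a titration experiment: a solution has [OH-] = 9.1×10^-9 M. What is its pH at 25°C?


pOH = -log10([OH-]) = -log10(9.1×10^-9)
= 9 - log10(9.1) = 8.04
pH = 14 - pOH = 14 - 8.04 = 5.96

5.96


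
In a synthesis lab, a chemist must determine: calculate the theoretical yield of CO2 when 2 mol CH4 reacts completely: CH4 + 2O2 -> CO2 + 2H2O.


Mole ratio CO2:CH4 = 1:1
n(CO2) = 2 × 1/1 = 2.000 mol
mass = 2.000 × 44.01 = 88.02 g

88.02 g


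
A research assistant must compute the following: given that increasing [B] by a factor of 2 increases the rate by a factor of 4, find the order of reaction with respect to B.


rate ∝ [B]^n
2^n = 4 → n = 2
Order in B: 2

2


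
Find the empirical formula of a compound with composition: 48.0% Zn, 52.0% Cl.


Assume 100 g sample. Moles of each element:
  Zn: 48.0/65.38 = 0.734 mol
  Cl: 52.0/35.45 = 1.467 mol
Divide by smallest (0.734):
  Zn: 0.734/0.734 = 1.0
  Cl: 1.467/0.734 = 2.0
Empirical formula: ZnCl2

ZnCl2


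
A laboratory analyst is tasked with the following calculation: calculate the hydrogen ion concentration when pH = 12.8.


[H+] = 10^(-pH) = 10^(-12.8)
= 1.58×10^-13 M

1.58×10^-13 M


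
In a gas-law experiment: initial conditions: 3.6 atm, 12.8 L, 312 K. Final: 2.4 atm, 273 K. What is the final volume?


P1V1/T1 = P2V2/T2
V2 = P1V1T2/(T1P2)
= 3.6×12.8×273/(312×2.4)
= 16.8 L

16.8 L


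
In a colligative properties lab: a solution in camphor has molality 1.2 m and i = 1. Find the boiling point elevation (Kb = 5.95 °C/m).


ΔTb = Kb × m × i
= 5.95 × 1.2 × 1
= 7.14 °C

7.14 °C


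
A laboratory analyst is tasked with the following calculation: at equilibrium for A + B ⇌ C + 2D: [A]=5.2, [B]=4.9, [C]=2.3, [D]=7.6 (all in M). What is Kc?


Kc = [C][D]^2/([A][B])
= (2.3^1 × 7.6^2)/(5.2^1 × 4.9^1)
= 132.848/25.48
= 5.214

5.214


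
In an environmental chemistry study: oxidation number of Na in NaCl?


Group 1 metal: +1
Oxidation number: +1

+1


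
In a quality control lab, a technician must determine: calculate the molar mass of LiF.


M(LiF) = 1×6.94 + 1×19.0
= 6.94 + 19.0
= 25.94 g/mol

25.94 g/mol


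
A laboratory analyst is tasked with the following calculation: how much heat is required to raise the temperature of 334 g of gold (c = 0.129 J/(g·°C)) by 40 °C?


q = mcΔT = 334 × 0.129 × 40
= 1723.44 J

1723.44 J


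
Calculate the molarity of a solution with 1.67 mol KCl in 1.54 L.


M = n/V = 1.67/1.54 = 1.084 mol/L

1.084 M


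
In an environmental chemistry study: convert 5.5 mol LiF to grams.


M(LiF) = 25.94 g/mol
mass = n × M = 5.5 × 25.94 = 142.67 g

142.67 g


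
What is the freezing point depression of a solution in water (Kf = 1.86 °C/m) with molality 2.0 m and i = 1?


ΔTf = Kf × m × i
= 1.86 × 2.0 × 1
= 3.72 °C

3.72 °C


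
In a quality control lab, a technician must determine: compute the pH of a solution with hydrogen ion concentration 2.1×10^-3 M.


pH = -log10([H+]) = -log10(2.1×10^-3)
= 3 - log10(2.1)
= 3 - 0.32
= 2.68

2.68


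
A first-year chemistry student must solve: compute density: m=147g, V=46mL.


ρ = mass/volume
= 147/46
= 3.196 g/mL

3.196 g/mL


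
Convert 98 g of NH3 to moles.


M(NH3) = 17.03 g/mol
n = mass/M = 98/17.03 = 5.7546 mol

5.7546 mol


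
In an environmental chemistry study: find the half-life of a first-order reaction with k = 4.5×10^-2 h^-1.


t½ = ln2/k = 0.693147/(4.5×10^-2 h^-1)
= 15.40 h

15.40 h


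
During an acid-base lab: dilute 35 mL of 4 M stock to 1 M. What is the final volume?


C1V1 = C2V2
4 × 35 = 1 × V2
V2 = 140/1 = 140.0 mL

140.0 mL


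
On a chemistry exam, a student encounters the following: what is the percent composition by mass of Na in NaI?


M(NaI) = 1×22.99 + 1×126.9 = 149.89 g/mol
Mass of Na = 1 × 22.99 = 22.99 g/mol
% Na = 22.99/149.89 × 100 = 15.34%

15.34%


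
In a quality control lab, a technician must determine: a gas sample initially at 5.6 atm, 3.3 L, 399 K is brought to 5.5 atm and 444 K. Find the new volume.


P1V1/T1 = P2V2/T2
V2 = P1V1T2/(T1P2)
= 5.6×3.3×444/(399×5.5)
= 3.739 L

3.739 L


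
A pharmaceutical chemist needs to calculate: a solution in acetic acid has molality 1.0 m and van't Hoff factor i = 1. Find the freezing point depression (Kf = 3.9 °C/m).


ΔTf = Kf × m × i
= 3.9 × 1.0 × 1
= 3.9 °C

3.9 °C


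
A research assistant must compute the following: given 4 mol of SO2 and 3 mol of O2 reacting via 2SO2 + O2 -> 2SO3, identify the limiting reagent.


Mole ratio available / coefficient:
  SO2: 4/2 = 2.000
  O2: 3/1 = 3.000
Smaller ratio is limiting.

SO2


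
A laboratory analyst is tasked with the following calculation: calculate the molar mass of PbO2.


M(PbO2) = 1×207.2 + 2×16.0
= 207.2 + 32.0
= 239.2 g/mol

239.2 g/mol


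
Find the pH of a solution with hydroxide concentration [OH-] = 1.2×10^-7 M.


pOH = -log10([OH-]) = -log10(1.2×10^-7)
= 7 - log10(1.2) = 6.92
pH = 14 - pOH = 14 - 6.92 = 7.08

7.08


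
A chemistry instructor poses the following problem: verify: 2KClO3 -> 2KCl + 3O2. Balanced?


Equation: 2KClO3 -> 2KCl + 3O2
Check atoms: Cl: 2=2, K: 2=2, O: 6=6
Balanced

Yes, balanced


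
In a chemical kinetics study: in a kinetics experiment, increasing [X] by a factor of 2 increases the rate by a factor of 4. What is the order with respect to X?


rate ∝ [X]^n
2^n = 4 → n = 2
Order in X: 2

2


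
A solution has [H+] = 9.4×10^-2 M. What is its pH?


pH = -log10([H+]) = -log10(9.4×10^-2)
= 2 - log10(9.4)
= 2 - 0.97
= 1.03

1.03


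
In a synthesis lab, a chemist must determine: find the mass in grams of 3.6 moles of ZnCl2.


M(ZnCl2) = 136.28 g/mol
mass = n × M = 3.6 × 136.28 = 490.61 g

490.61 g


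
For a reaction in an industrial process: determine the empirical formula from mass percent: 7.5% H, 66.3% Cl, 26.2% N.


Assume 100 g sample. Moles of each element:
  H: 7.5/1.008 = 7.44 mol
  Cl: 66.3/35.45 = 1.87 mol
  N: 26.2/14.01 = 1.87 mol
Divide by smallest (1.87):
  H: 7.44/1.87 = 3.98
  Cl: 1.87/1.87 = 1.0
  N: 1.87/1.87 = 1.0
Empirical formula: NH4Cl

NH4Cl


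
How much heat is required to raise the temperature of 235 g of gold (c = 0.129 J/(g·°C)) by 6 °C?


q = mcΔT = 235 × 0.129 × 6
= 181.89 J

181.89 J


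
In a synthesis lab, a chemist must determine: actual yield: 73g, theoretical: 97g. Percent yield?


% yield = actual/theoretical × 100
= 73/97 × 100
= 75.26%

75.26%


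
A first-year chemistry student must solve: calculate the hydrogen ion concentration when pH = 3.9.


[H+] = 10^(-pH) = 10^(-3.9)
= 1.26×10^-4 M

1.26×10^-4 M


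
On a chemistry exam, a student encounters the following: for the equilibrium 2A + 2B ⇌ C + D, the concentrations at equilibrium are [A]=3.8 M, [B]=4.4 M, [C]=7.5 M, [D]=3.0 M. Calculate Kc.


Kc = [C][D]/([A]^2[B]^2)
= (7.5^1 × 3.0^1)/(3.8^2 × 4.4^2)
= 22.5/279.5584
= 0.08048

0.08048


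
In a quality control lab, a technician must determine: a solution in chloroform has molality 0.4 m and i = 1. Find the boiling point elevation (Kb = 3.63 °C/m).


ΔTb = Kb × m × i
= 3.63 × 0.4 × 1
= 1.452 °C

1.452 °C


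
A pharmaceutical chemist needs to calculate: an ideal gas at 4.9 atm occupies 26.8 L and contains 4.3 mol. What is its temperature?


PV = nRT  (R = 0.08206 L·atm/(mol·K))
T = PV/(nR) = 4.9×26.8/(4.3×0.08206)
= 131.32/0.352858
= 372.16 K

372.16 K


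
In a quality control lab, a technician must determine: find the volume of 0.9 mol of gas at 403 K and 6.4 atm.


PV = nRT  (R = 0.08206 L·atm/(mol·K))
V = nRT/P = 0.9×0.08206×403/6.4
= 4.65 L

4.65 L


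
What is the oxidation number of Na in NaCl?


Group 1 metal: +1
Oxidation number: +1

+1


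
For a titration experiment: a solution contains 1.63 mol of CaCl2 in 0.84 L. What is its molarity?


M = n/V = 1.63/0.84 = 1.940 mol/L

1.940 M


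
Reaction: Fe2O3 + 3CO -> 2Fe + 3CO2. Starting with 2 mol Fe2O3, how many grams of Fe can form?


Mole ratio Fe:Fe2O3 = 2:1
n(Fe) = 2 × 2/1 = 4.000 mol
mass = 4.000 × 55.85 = 223.4 g

223.4 g


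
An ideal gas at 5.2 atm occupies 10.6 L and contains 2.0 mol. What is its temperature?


PV = nRT  (R = 0.08206 L·atm/(mol·K))
T = PV/(nR) = 5.2×10.6/(2.0×0.08206)
= 55.12/0.164120
= 335.85 K

335.85 K


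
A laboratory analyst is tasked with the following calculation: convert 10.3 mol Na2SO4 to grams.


M(Na2SO4) = 142.05 g/mol
mass = n × M = 10.3 × 142.05 = 1463.12 g

1463.12 g


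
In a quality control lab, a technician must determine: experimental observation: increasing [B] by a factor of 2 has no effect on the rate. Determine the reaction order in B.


rate ∝ [B]^n
rate ∝ [B]^0
Order in B: 0

0


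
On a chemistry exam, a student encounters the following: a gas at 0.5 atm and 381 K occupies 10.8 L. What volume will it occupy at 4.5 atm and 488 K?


P1V1/T1 = P2V2/T2
V2 = P1V1T2/(T1P2)
= 0.5×10.8×488/(381×4.5)
= 1.537 L

1.537 L


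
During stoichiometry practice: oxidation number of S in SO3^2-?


x + 3(-2) = -2, so x = +4
Oxidation number: +4

+4


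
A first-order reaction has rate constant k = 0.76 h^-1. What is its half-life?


t½ = ln2/k = 0.693147/(0.76 h^-1)
= 0.9120 h

0.9120 h


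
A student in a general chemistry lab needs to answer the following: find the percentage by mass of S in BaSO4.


M(BaSO4) = 1×137.33 + 1×32.07 + 4×16.0 = 233.40 g/mol
Mass of S = 1 × 32.07 = 32.07 g/mol
% S = 32.07/233.40 × 100 = 13.74%

13.74%


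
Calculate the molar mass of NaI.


M(NaI) = 1×22.99 + 1×126.9
= 22.99 + 126.9
= 149.89 g/mol

149.89 g/mol


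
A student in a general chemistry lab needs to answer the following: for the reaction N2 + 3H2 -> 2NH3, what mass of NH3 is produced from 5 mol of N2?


Mole ratio NH3:N2 = 2:1
n(NH3) = 5 × 2/1 = 10.000 mol
mass = 10.000 × 17.03 = 170.3 g

170.3 g


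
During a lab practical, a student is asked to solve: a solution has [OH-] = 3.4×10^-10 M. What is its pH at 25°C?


pOH = -log10([OH-]) = -log10(3.4×10^-10)
= 10 - log10(3.4) = 9.47
pH = 14 - pOH = 14 - 9.47 = 4.53

4.53


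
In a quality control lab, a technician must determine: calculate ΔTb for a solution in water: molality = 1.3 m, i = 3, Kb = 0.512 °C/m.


ΔTb = Kb × m × i
= 0.512 × 1.3 × 3
= 1.9968 °C

1.9968 °C


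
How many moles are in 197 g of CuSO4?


M(CuSO4) = 159.62 g/mol
n = mass/M = 197/159.62 = 1.2342 mol

1.2342 mol


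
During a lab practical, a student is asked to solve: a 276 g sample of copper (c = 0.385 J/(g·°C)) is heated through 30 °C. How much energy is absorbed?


q = mcΔT = 276 × 0.385 × 30
= 3187.80 J

3187.80 J


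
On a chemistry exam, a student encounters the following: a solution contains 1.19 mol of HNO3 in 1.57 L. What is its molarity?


M = n/V = 1.19/1.57 = 0.758 mol/L

0.758 M


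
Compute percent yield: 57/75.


% yield = actual/theoretical × 100
= 57/75 × 100
= 76.0%

76.0%


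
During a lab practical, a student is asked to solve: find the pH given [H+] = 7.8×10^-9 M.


pH = -log10([H+]) = -log10(7.8×10^-9)
= 9 - log10(7.8)
= 9 - 0.89
= 8.11

8.11


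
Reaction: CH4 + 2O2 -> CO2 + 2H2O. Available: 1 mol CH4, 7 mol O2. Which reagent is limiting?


Mole ratio available / coefficient:
  CH4: 1/1 = 1.000
  O2: 7/2 = 3.500
Smaller ratio is limiting.

CH4


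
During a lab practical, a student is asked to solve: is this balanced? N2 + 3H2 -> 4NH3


Equation: N2 + 3H2 -> 4NH3
Check atoms: H: 6≠12, N: 2≠4
Not balanced

No, not balanced


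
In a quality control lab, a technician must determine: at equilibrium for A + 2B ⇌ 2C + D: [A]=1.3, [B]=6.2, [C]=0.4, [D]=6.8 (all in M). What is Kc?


Kc = [C]^2[D]/([A][B]^2)
= (0.4^2 × 6.8^1)/(1.3^1 × 6.2^2)
= 1.088/49.972
= 0.02177

0.02177


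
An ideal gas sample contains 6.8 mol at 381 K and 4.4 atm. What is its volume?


PV = nRT  (R = 0.08206 L·atm/(mol·K))
V = nRT/P = 6.8×0.08206×381/4.4
= 48.318 L

48.318 L


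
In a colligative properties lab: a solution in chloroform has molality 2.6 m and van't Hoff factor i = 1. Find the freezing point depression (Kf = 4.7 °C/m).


ΔTf = Kf × m × i
= 4.7 × 2.6 × 1
= 12.22 °C

12.22 °C


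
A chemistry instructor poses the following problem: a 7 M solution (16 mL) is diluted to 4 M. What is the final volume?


C1V1 = C2V2
7 × 16 = 4 × V2
V2 = 112/4 = 28.0 mL

28.0 mL


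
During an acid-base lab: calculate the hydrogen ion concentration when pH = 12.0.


[H+] = 10^(-pH) = 10^(-12.0)
= 1.0×10^-12 M

1.0×10^-12 M


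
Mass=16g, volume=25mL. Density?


ρ = mass/volume
= 16/25
= 0.64 g/mL

0.64 g/mL


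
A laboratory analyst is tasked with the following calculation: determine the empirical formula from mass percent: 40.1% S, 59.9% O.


Assume 100 g sample. Moles of each element:
  S: 40.1/32.07 = 1.25 mol
  O: 59.9/16.0 = 3.744 mol
Divide by smallest (1.25):
  S: 1.25/1.25 = 1.0
  O: 3.744/1.25 = 3.0
Empirical formula: SO3

SO3


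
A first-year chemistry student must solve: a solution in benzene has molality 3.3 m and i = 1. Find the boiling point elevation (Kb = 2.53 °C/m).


ΔTb = Kb × m × i
= 2.53 × 3.3 × 1
= 8.349 °C

8.349 °C


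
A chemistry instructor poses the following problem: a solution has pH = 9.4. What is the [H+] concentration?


[H+] = 10^(-pH) = 10^(-9.4)
= 3.98×10^-10 M

3.98×10^-10 M


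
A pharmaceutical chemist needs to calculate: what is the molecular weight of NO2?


M(NO2) = 1×14.01 + 2×16.0
= 14.01 + 32.0
= 46.01 g/mol

46.01 g/mol


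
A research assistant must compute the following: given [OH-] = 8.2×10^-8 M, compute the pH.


pOH = -log10([OH-]) = -log10(8.2×10^-8)
= 8 - log10(8.2) = 7.09
pH = 14 - pOH = 14 - 7.09 = 6.91

6.91


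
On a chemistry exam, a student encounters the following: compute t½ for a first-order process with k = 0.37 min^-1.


t½ = ln2/k = 0.693147/(0.37 min^-1)
= 1.873 min

1.873 min


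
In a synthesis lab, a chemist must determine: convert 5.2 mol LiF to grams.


M(LiF) = 25.94 g/mol
mass = n × M = 5.2 × 25.94 = 134.89 g

134.89 g


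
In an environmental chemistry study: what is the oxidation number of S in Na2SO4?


2(+1) + x + 4(-2) = 0, so x = +6
Oxidation number: +6

+6


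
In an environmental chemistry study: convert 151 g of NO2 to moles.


M(NO2) = 46.01 g/mol
n = mass/M = 151/46.01 = 3.2819 mol

3.2819 mol


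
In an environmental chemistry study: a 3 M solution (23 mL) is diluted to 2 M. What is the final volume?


C1V1 = C2V2
3 × 23 = 2 × V2
V2 = 69/2 = 34.5 mL

34.5 mL


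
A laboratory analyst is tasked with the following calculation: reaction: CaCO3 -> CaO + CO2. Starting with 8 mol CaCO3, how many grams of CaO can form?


Mole ratio CaO:CaCO3 = 1:1
n(CaO) = 8 × 1/1 = 8.000 mol
mass = 8.000 × 56.08 = 448.64 g

448.64 g


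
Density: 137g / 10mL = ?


ρ = mass/volume
= 137/10
= 13.7 g/mL

13.7 g/mL


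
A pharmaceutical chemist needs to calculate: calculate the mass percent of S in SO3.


M(SO3) = 1×32.07 + 3×16.0 = 80.07 g/mol
Mass of S = 1 × 32.07 = 32.07 g/mol
% S = 32.07/80.07 × 100 = 40.05%

40.05%


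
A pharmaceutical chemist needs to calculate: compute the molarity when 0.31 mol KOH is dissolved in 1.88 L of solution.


M = n/V = 0.31/1.88 = 0.165 mol/L

0.165 M


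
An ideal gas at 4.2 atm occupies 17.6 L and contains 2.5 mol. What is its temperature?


PV = nRT  (R = 0.08206 L·atm/(mol·K))
T = PV/(nR) = 4.2×17.6/(2.5×0.08206)
= 73.92/0.205150
= 360.32 K

360.32 K


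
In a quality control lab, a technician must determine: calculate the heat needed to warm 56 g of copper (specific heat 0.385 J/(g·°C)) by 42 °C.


q = mcΔT = 56 × 0.385 × 42
= 905.52 J

905.52 J


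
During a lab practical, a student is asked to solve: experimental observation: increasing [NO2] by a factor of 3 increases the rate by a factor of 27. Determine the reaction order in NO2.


rate ∝ [NO2]^n
3^n = 27 → n = 3
Order in NO2: 3

3


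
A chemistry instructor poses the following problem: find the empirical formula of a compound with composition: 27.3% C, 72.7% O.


Assume 100 g sample. Moles of each element:
  C: 27.3/12.01 = 2.273 mol
  O: 72.7/16.0 = 4.544 mol
Divide by smallest (2.273):
  C: 2.273/2.273 = 1.0
  O: 4.544/2.273 = 2.0
Empirical formula: CO2

CO2


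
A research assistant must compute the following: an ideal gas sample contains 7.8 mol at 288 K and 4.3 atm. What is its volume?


PV = nRT  (R = 0.08206 L·atm/(mol·K))
V = nRT/P = 7.8×0.08206×288/4.3
= 42.87 L

42.87 L


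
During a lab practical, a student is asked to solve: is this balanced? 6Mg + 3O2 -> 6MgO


Equation: 6Mg + 3O2 -> 6MgO
Check atoms: Mg: 6=6, O: 6=6
Balanced

Yes, balanced


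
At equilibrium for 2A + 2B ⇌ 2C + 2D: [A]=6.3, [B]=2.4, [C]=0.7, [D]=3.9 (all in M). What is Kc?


Kc = [C]^2[D]^2/([A]^2[B]^2)
= (0.7^2 × 3.9^2)/(6.3^2 × 2.4^2)
= 7.4529/228.6144
= 0.03260

0.03260


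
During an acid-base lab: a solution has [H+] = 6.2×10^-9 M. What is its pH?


pH = -log10([H+]) = -log10(6.2×10^-9)
= 9 - log10(6.2)
= 9 - 0.79
= 8.21

8.21


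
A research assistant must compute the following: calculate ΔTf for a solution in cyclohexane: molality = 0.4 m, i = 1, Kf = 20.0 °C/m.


ΔTf = Kf × m × i
= 20.0 × 0.4 × 1
= 8.0 °C

8.0 °C


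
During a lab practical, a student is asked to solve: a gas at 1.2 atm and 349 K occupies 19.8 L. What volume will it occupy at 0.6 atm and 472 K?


P1V1/T1 = P2V2/T2
V2 = P1V1T2/(T1P2)
= 1.2×19.8×472/(349×0.6)
= 53.556 L

53.556 L


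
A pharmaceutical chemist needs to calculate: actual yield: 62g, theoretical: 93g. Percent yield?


% yield = actual/theoretical × 100
= 62/93 × 100
= 66.67%

66.67%


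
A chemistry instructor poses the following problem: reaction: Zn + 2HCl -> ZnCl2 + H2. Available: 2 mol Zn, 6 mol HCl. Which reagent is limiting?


Mole ratio available / coefficient:
  Zn: 2/1 = 2.000
  HCl: 6/2 = 3.000
Smaller ratio is limiting.

Zn


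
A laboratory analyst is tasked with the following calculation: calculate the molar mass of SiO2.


M(SiO2) = 1×28.09 + 2×16.0
= 28.09 + 32.0
= 60.09 g/mol

60.09 g/mol


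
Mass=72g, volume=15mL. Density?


ρ = mass/volume
= 72/15
= 4.8 g/mL

4.8 g/mL


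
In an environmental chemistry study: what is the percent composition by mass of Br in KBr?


M(KBr) = 1×39.1 + 1×79.9 = 119.00 g/mol
Mass of Br = 1 × 79.9 = 79.90 g/mol
% Br = 79.90/119.00 × 100 = 67.14%

67.14%


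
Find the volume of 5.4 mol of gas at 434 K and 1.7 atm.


PV = nRT  (R = 0.08206 L·atm/(mol·K))
V = nRT/P = 5.4×0.08206×434/1.7
= 113.127 L

113.127 L


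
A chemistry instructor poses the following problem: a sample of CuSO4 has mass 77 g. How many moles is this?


M(CuSO4) = 159.62 g/mol
n = mass/M = 77/159.62 = 0.4824 mol

0.4824 mol


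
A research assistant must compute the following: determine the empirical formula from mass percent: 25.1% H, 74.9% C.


Assume 100 g sample. Moles of each element:
  H: 25.1/1.008 = 24.901 mol
  C: 74.9/12.01 = 6.236 mol
Divide by smallest (6.236):
  H: 24.901/6.236 = 3.99
  C: 6.236/6.236 = 1.0
Empirical formula: CH4

CH4


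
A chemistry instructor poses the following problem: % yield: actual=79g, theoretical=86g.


% yield = actual/theoretical × 100
= 79/86 × 100
= 91.86%

91.86%


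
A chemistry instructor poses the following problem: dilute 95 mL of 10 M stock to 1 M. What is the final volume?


C1V1 = C2V2
10 × 95 = 1 × V2
V2 = 950/1 = 950.0 mL

950.0 mL


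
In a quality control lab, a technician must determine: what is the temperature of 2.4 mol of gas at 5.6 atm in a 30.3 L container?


PV = nRT  (R = 0.08206 L·atm/(mol·K))
T = PV/(nR) = 5.6×30.3/(2.4×0.08206)
= 169.68/0.196944
= 861.56 K

861.56 K


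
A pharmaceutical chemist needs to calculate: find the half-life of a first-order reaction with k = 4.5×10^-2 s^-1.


t½ = ln2/k = 0.693147/(4.5×10^-2 s^-1)
= 15.40 s

15.40 s


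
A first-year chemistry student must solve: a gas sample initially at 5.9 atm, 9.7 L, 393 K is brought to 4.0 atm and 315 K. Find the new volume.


P1V1/T1 = P2V2/T2
V2 = P1V1T2/(T1P2)
= 5.9×9.7×315/(393×4.0)
= 11.468 L

11.468 L


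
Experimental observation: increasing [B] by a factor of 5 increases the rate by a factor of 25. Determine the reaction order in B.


rate ∝ [B]^n
5^n = 25 → n = 2
Order in B: 2

2


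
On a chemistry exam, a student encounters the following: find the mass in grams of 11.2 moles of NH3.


M(NH3) = 17.03 g/mol
mass = n × M = 11.2 × 17.03 = 190.74 g

190.74 g


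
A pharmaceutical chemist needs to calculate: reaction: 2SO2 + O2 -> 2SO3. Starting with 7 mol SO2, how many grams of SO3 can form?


Mole ratio SO3:SO2 = 2:2
n(SO3) = 7 × 2/2 = 7.000 mol
mass = 7.000 × 80.07 = 560.49 g

560.49 g


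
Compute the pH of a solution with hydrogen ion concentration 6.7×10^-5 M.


pH = -log10([H+]) = -log10(6.7×10^-5)
= 5 - log10(6.7)
= 5 - 0.83
= 4.17

4.17


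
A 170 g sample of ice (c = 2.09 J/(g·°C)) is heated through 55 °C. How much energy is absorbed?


q = mcΔT = 170 × 2.09 × 55
= 19541.50 J

19541.50 J


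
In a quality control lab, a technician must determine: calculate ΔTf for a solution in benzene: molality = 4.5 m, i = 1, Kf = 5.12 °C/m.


ΔTf = Kf × m × i
= 5.12 × 4.5 × 1
= 23.04 °C

23.04 °C


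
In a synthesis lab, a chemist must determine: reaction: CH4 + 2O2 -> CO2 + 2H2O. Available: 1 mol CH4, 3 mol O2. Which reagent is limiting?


Mole ratio available / coefficient:
  CH4: 1/1 = 1.000
  O2: 3/2 = 1.500
Smaller ratio is limiting.

CH4


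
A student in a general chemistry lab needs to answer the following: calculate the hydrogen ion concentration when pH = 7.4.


[H+] = 10^(-pH) = 10^(-7.4)
= 3.98×10^-8 M

3.98×10^-8 M


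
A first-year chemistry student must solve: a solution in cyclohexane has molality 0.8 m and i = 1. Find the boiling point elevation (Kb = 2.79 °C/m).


ΔTb = Kb × m × i
= 2.79 × 0.8 × 1
= 2.232 °C

2.232 °C


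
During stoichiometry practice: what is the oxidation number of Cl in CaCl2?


halide: -1
Oxidation number: -1

-1


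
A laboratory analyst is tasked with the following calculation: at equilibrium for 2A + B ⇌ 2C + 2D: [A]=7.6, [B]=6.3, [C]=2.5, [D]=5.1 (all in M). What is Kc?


Kc = [C]^2[D]^2/([A]^2[B])
= (2.5^2 × 5.1^2)/(7.6^2 × 6.3^1)
= 162.5625/363.888
= 0.4467

0.4467


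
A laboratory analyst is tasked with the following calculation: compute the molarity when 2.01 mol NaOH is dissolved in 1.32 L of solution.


M = n/V = 2.01/1.32 = 1.523 mol/L

1.523 M


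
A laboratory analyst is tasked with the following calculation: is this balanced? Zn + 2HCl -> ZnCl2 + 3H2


Equation: Zn + 2HCl -> ZnCl2 + 3H2
Check atoms: Cl: 2=2, H: 2≠6, Zn: 1=1
Not balanced

No, not balanced


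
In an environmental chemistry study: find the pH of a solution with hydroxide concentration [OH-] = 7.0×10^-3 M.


pOH = -log10([OH-]) = -log10(7.0×10^-3)
= 3 - log10(7.0) = 2.15
pH = 14 - pOH = 14 - 2.15 = 11.85

11.85


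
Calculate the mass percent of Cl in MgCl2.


M(MgCl2) = 1×24.31 + 2×35.45 = 95.21 g/mol
Mass of Cl = 2 × 35.45 = 70.90 g/mol
% Cl = 70.90/95.21 × 100 = 74.47%

74.47%


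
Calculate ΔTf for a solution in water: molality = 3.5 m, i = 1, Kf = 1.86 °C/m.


ΔTf = Kf × m × i
= 1.86 × 3.5 × 1
= 6.51 °C

6.51 °C


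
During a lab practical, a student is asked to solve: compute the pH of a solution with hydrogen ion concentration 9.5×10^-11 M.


pH = -log10([H+]) = -log10(9.5×10^-11)
= 11 - log10(9.5)
= 11 - 0.98
= 10.02

10.02


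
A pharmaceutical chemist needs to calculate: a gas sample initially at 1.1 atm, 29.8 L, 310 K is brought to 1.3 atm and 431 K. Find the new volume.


P1V1/T1 = P2V2/T2
V2 = P1V1T2/(T1P2)
= 1.1×29.8×431/(310×1.3)
= 35.058 L

35.058 L


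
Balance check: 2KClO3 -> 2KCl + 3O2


Equation: 2KClO3 -> 2KCl + 3O2
Check atoms: Cl: 2=2, K: 2=2, O: 6=6
Balanced

Yes, balanced


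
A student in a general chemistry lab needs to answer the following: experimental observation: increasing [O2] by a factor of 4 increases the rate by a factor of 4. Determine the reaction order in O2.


rate ∝ [O2]^n
4^n = 4 → n = 1
Order in O2: 1

1


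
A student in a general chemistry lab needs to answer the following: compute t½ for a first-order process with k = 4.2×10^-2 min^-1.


t½ = ln2/k = 0.693147/(4.2×10^-2 min^-1)
= 16.50 min

16.50 min


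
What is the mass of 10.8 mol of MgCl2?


M(MgCl2) = 95.21 g/mol
mass = n × M = 10.8 × 95.21 = 1028.27 g

1028.27 g


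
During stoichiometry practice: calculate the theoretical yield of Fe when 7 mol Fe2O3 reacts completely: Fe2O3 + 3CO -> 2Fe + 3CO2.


Mole ratio Fe:Fe2O3 = 2:1
n(Fe) = 7 × 2/1 = 14.000 mol
mass = 14.000 × 55.85 = 781.9 g

781.9 g


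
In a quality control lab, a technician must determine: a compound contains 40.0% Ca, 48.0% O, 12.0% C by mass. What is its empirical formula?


Assume 100 g sample. Moles of each element:
  Ca: 40.0/40.08 = 0.998 mol
  O: 48.0/16.0 = 3.0 mol
  C: 12.0/12.01 = 0.999 mol
Divide by smallest (0.998):
  Ca: 0.998/0.998 = 1.0
  O: 3.0/0.998 = 3.01
  C: 0.999/0.998 = 1.0
Empirical formula: CaCO3

CaCO3
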